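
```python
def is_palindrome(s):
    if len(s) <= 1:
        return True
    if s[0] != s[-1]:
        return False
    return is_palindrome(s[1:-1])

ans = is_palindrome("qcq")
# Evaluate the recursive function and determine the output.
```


is_palindrome("qcq")
"qcq": s[0]='q' == s[-1]='q' -> is_palindrome("c")
"c": len <= 1 -> True
= True


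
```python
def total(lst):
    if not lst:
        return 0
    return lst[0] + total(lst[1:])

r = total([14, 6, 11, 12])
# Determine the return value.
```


total([14, 6, 11, 12])
= 14 + total([6, 11, 12])
= 14 + 6 + total([11, 12])
= 14 + 6 + 11 + total([12])
= 14 + 6 + 11 + 12 + total([])
= 14 + 6 + 11 + 12 + 0
= 43


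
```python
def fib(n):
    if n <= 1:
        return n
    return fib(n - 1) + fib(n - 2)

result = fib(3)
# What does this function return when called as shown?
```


fib(3)
= fib(2) + fib(1)
Computing bottom-up: fib(0)=0, fib(1)=1, fib(2)=1, fib(3)=2
= 2


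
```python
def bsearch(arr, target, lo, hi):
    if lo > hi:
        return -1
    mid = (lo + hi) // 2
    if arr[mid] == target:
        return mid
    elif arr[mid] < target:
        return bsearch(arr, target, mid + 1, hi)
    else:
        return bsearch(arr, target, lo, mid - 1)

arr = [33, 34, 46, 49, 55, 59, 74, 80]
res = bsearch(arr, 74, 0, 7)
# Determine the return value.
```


bsearch(arr, 74, 0, 7)
lo=0, hi=7, mid=3, arr[mid]=49
49 < 74, search right half
lo=4, hi=7, mid=5, arr[mid]=59
59 < 74, search right half
lo=6, hi=7, mid=6, arr[mid]=74
arr[6] == 74, found at index 6
= 6


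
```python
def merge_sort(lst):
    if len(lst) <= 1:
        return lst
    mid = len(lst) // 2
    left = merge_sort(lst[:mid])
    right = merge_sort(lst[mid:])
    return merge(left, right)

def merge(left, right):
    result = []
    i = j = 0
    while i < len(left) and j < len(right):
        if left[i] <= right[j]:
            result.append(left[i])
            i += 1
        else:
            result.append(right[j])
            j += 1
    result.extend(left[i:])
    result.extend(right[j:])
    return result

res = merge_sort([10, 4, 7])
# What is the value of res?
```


merge_sort([10, 4, 7])
Split into [10] and [4, 7]
Left sorted: [10]
Right sorted: [4, 7]
Merge [10] and [4, 7]
= [4, 7, 10]


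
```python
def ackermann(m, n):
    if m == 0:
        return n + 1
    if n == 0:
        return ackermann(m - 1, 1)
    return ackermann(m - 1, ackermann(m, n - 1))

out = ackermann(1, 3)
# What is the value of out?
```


ackermann(1, 3)
= ackermann(0, ackermann(1, 2))
First compute ackermann(1, 2) = 4
= ackermann(0, 4)
= 5


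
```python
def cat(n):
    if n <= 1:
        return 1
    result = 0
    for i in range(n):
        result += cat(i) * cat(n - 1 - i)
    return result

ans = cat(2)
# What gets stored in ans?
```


cat(2)
= sum of cat(i) * cat(2-1-i) for i in 0..1
  cat(0)*cat(1) = 1*1 = 1
  cat(1)*cat(0) = 1*1 = 1
= 1 + 1
= 2


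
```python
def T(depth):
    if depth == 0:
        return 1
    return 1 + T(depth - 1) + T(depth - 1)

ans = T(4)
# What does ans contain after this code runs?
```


T(4)
= 1 + T(3) + T(3)
= 1 + 2 * T(3)
T(k) = 2^(k+1) - 1
T(0) = 1
T(1) = 3
T(2) = 7
T(3) = 15
T(4) = 31
T(4) = 2^5 - 1 = 31


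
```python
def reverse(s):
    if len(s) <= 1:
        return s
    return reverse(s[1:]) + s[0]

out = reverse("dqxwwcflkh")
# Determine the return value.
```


reverse("dqxwwcflkh")
= reverse("qxwwcflkh") + "d"
= reverse("xwwcflkh") + "q" + "d"
= reverse("wwcflkh") + "x" + "q" + "d"
= reverse("wcflkh") + "w" + "x" + "q" + "d"
= reverse("cflkh") + "w" + "w" + "x" + "q" + "d"
= reverse("flkh") + "c" + "w" + "w" + "x" + "q" + "d"
= reverse("lkh") + "f" + "c" + "w" + "w" + "x" + "q" + "d"
= reverse("kh") + "l" + "f" + "c" + "w" + "w" + "x" + "q" + "d"
= reverse("h") + "k" + "l" + "f" + "c" + "w" + "w" + "x" + "q" + "d"
= "h" + "k" + "l" + "f" + "c" + "w" + "w" + "x" + "q" + "d"
= "hklfcwwxqd"


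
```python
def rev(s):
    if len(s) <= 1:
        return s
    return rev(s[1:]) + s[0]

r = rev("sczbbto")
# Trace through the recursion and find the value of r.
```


rev("sczbbto")
= rev("czbbto") + "s"
= rev("zbbto") + "c" + "s"
= rev("bbto") + "z" + "c" + "s"
= rev("bto") + "b" + "z" + "c" + "s"
= rev("to") + "b" + "b" + "z" + "c" + "s"
= rev("o") + "t" + "b" + "b" + "z" + "c" + "s"
= "o" + "t" + "b" + "b" + "z" + "c" + "s"
= "otbbzcs"


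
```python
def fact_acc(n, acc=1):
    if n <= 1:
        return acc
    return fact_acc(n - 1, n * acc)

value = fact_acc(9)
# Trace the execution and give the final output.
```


fact_acc(9, 1)
= fact_acc(8, 9 * 1) = fact_acc(8, 9)
= fact_acc(7, 8 * 9) = fact_acc(7, 72)
= fact_acc(6, 7 * 72) = fact_acc(6, 504)
= fact_acc(5, 6 * 504) = fact_acc(5, 3024)
= fact_acc(4, 5 * 3024) = fact_acc(4, 15120)
= fact_acc(3, 4 * 15120) = fact_acc(3, 60480)
= fact_acc(2, 3 * 60480) = fact_acc(2, 181440)
= fact_acc(1, 2 * 181440) = fact_acc(1, 362880)
n <= 1, return acc = 362880


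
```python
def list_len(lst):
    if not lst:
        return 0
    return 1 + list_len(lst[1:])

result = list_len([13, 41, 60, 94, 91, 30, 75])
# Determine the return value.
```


list_len([13, 41, 60, 94, 91, 30, 75])
= 1 + list_len([41, 60, 94, 91, 30, 75])
= 1 + 1 + list_len([60, 94, 91, 30, 75])
= 1 + 1 + 1 + list_len([94, 91, 30, 75])
= 1 + 1 + 1 + 1 + list_len([91, 30, 75])
= 1 + 1 + 1 + 1 + 1 + list_len([30, 75])
= 1 + 1 + 1 + 1 + 1 + 1 + list_len([75])
= 1 + 1 + 1 + 1 + 1 + 1 + 1 + list_len([])
= 1 + 1 + 1 + 1 + 1 + 1 + 1 + 0
= 7


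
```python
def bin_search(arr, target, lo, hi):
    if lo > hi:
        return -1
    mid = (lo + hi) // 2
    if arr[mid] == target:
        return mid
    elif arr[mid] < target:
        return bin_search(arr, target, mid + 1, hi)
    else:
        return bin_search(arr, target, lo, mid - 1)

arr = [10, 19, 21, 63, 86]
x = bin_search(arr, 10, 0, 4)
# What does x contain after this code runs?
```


bin_search(arr, 10, 0, 4)
lo=0, hi=4, mid=2, arr[mid]=21
21 > 10, search left half
lo=0, hi=1, mid=0, arr[mid]=10
arr[0] == 10, found at index 0
= 0


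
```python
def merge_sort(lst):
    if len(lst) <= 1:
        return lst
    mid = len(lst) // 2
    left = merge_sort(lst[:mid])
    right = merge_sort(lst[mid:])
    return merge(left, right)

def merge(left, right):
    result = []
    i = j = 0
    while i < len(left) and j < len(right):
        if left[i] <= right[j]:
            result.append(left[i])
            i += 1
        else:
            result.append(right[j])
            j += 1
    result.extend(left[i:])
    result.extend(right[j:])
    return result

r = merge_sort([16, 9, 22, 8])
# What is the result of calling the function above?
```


merge_sort([16, 9, 22, 8])
Split into [16, 9] and [22, 8]
Left sorted: [9, 16]
Right sorted: [8, 22]
Merge [9, 16] and [8, 22]
= [8, 9, 16, 22]


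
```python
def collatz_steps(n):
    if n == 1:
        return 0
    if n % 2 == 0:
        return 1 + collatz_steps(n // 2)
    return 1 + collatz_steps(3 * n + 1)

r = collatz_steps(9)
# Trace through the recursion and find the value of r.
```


collatz_steps(9)
9 is odd -> 3*9+1 = 28 -> collatz_steps(28)
28 is even -> collatz_steps(14)
14 is even -> collatz_steps(7)
7 is odd -> 3*7+1 = 22 -> collatz_steps(22)
22 is even -> collatz_steps(11)
11 is odd -> 3*11+1 = 34 -> collatz_steps(34)
34 is even -> collatz_steps(17)
17 is odd -> 3*17+1 = 52 -> collatz_steps(52)
52 is even -> collatz_steps(26)
26 is even -> collatz_steps(13)
13 is odd -> 3*13+1 = 40 -> collatz_steps(40)
40 is even -> collatz_steps(20)
20 is even -> collatz_steps(10)
10 is even -> collatz_steps(5)
5 is odd -> 3*5+1 = 16 -> collatz_steps(16)
16 is even -> collatz_steps(8)
8 is even -> collatz_steps(4)
4 is even -> collatz_steps(2)
2 is even -> collatz_steps(1)
Reached 1 after 19 steps
= 19


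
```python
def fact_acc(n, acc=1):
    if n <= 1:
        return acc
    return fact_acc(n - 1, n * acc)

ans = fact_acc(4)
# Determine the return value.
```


fact_acc(4, 1)
= fact_acc(3, 4 * 1) = fact_acc(3, 4)
= fact_acc(2, 3 * 4) = fact_acc(2, 12)
= fact_acc(1, 2 * 12) = fact_acc(1, 24)
n <= 1, return acc = 24


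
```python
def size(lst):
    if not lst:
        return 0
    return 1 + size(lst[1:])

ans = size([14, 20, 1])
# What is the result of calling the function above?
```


size([14, 20, 1])
= 1 + size([20, 1])
= 1 + 1 + size([1])
= 1 + 1 + 1 + size([])
= 1 + 1 + 1 + 0
= 3


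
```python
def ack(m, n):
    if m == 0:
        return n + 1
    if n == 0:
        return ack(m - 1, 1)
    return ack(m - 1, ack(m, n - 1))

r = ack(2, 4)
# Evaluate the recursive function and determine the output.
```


ack(2, 4)
= ack(1, ack(2, 3))
First compute ack(2, 3) = 9
= ack(1, 9)
= 11


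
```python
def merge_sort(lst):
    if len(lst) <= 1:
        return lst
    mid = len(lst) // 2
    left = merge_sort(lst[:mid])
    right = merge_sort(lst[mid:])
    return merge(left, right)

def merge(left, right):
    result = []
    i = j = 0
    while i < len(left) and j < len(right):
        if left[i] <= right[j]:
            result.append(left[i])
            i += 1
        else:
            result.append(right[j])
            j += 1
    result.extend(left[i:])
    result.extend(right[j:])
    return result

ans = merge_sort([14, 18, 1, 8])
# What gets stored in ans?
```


merge_sort([14, 18, 1, 8])
Split into [14, 18] and [1, 8]
Left sorted: [14, 18]
Right sorted: [1, 8]
Merge [14, 18] and [1, 8]
= [1, 8, 14, 18]


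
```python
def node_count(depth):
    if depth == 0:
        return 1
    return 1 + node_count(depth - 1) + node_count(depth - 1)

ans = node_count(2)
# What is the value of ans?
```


node_count(2)
= 1 + node_count(1) + node_count(1)
= 1 + 2 * node_count(1)
node_count(k) = 2^(k+1) - 1
node_count(0) = 1
node_count(1) = 3
node_count(2) = 7
node_count(2) = 2^3 - 1 = 7


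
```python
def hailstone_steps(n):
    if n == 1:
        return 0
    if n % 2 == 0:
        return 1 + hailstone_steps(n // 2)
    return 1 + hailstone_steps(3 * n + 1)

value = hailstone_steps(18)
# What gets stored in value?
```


hailstone_steps(18)
18 is even -> hailstone_steps(9)
9 is odd -> 3*9+1 = 28 -> hailstone_steps(28)
28 is even -> hailstone_steps(14)
14 is even -> hailstone_steps(7)
7 is odd -> 3*7+1 = 22 -> hailstone_steps(22)
22 is even -> hailstone_steps(11)
11 is odd -> 3*11+1 = 34 -> hailstone_steps(34)
34 is even -> hailstone_steps(17)
17 is odd -> 3*17+1 = 52 -> hailstone_steps(52)
52 is even -> hailstone_steps(26)
26 is even -> hailstone_steps(13)
13 is odd -> 3*13+1 = 40 -> hailstone_steps(40)
40 is even -> hailstone_steps(20)
20 is even -> hailstone_steps(10)
10 is even -> hailstone_steps(5)
5 is odd -> 3*5+1 = 16 -> hailstone_steps(16)
16 is even -> hailstone_steps(8)
8 is even -> hailstone_steps(4)
4 is even -> hailstone_steps(2)
2 is even -> hailstone_steps(1)
Reached 1 after 20 steps
= 20


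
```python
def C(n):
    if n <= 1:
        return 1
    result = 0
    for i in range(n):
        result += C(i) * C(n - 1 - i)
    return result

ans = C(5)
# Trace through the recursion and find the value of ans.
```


C(5)
= sum of C(i) * C(5-1-i) for i in 0..4
First compute sub-values bottom-up:
  C(0) = 1, C(1) = 1
  C(2) = 1*1 + 1*1 = 2
  C(3) = 1*2 + 1*1 + 2*1 = 5
  C(4) = 1*5 + 1*2 + 2*1 + 5*1 = 14
Now C(5):
  C(0)*C(4) = 1*14 = 14
  C(1)*C(3) = 1*5 = 5
  C(2)*C(2) = 2*2 = 4
  C(3)*C(1) = 5*1 = 5
  C(4)*C(0) = 14*1 = 14
= 14 + 5 + 4 + 5 + 14
= 42


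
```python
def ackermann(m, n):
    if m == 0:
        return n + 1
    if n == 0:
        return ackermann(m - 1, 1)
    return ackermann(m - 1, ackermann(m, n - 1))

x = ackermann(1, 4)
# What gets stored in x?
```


ackermann(1, 4)
= ackermann(0, ackermann(1, 3))
First compute ackermann(1, 3) = 5
= ackermann(0, 5)
= 6


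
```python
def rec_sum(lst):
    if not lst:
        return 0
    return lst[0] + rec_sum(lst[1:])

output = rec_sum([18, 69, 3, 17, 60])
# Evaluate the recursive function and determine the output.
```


rec_sum([18, 69, 3, 17, 60])
= 18 + rec_sum([69, 3, 17, 60])
= 18 + 69 + rec_sum([3, 17, 60])
= 18 + 69 + 3 + rec_sum([17, 60])
= 18 + 69 + 3 + 17 + rec_sum([60])
= 18 + 69 + 3 + 17 + 60 + rec_sum([])
= 18 + 69 + 3 + 17 + 60 + 0
= 167


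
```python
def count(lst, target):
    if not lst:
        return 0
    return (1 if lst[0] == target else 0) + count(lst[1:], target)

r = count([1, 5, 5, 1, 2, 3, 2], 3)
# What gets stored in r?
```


count([1, 5, 5, 1, 2, 3, 2], 3)
lst[0]=1 != 3: 0 + count([5, 5, 1, 2, 3, 2], 3)
lst[0]=5 != 3: 0 + count([5, 1, 2, 3, 2], 3)
lst[0]=5 != 3: 0 + count([1, 2, 3, 2], 3)
lst[0]=1 != 3: 0 + count([2, 3, 2], 3)
lst[0]=2 != 3: 0 + count([3, 2], 3)
lst[0]=3 == 3: 1 + count([2], 3)
lst[0]=2 != 3: 0 + count([], 3)
= 1


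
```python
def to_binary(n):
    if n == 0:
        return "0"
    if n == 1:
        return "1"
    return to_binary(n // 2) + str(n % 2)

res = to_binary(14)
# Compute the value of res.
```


to_binary(14)
= to_binary(7) + "0"
= to_binary(3) + "1" + "0"
= to_binary(1) + "1" + "1" + "0"
= "1" + "1" + "1" + "0"
= "1110"


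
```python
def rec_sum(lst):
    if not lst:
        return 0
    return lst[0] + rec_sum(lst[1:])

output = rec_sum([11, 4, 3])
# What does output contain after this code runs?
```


rec_sum([11, 4, 3])
= 11 + rec_sum([4, 3])
= 11 + 4 + rec_sum([3])
= 11 + 4 + 3 + rec_sum([])
= 11 + 4 + 3 + 0
= 18


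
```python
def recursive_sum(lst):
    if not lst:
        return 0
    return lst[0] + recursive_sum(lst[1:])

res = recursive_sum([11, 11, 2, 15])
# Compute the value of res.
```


recursive_sum([11, 11, 2, 15])
= 11 + recursive_sum([11, 2, 15])
= 11 + 11 + recursive_sum([2, 15])
= 11 + 11 + 2 + recursive_sum([15])
= 11 + 11 + 2 + 15 + recursive_sum([])
= 11 + 11 + 2 + 15 + 0
= 39


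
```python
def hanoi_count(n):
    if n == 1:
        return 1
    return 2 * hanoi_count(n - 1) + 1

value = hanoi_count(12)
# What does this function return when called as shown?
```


hanoi_count(12)
= 2 * hanoi_count(11) + 1
= 2 * (2 * hanoi_count(10) + 1) + 1
= 2 * (2 * (2 * hanoi_count(9) + 1) + 1) + 1
= 2 * (2 * (2 * (2 * hanoi_count(8) + 1) + 1) + 1) + 1
= 2 * (2 * (2 * (2 * (2 * hanoi_count(7) + 1) + 1) + 1) + 1) + 1
= 2 * (2 * (2 * (2 * (2 * (2 * hanoi_count(6) + 1) + 1) + 1) + 1) + 1) + 1
= 2 * (2 * (2 * (2 * (2 * (2 * (2 * hanoi_count(5) + 1) + 1) + 1) + 1) + 1) + 1) + 1
= 2 * (2 * (2 * (2 * (2 * (2 * (2 * (2 * hanoi_count(4) + 1) + 1) + 1) + 1) + 1) + 1) + 1) + 1
= 2 * (2 * (2 * (2 * (2 * (2 * (2 * (2 * (2 * hanoi_count(3) + 1) + 1) + 1) + 1) + 1) + 1) + 1) + 1) + 1
= 2 * (2 * (2 * (2 * (2 * (2 * (2 * (2 * (2 * (2 * hanoi_count(2) + 1) + 1) + 1) + 1) + 1) + 1) + 1) + 1) + 1) + 1
= 2 * (2 * (2 * (2 * (2 * (2 * (2 * (2 * (2 * (2 * (2 * hanoi_count(1) + 1) + 1) + 1) + 1) + 1) + 1) + 1) + 1) + 1) + 1) + 1
Now compute bottom-up:
hanoi_count(1) = 1
hanoi_count(2) = 2 * 1 + 1 = 3
hanoi_count(3) = 2 * 3 + 1 = 7
hanoi_count(4) = 2 * 7 + 1 = 15
hanoi_count(5) = 2 * 15 + 1 = 31
hanoi_count(6) = 2 * 31 + 1 = 63
hanoi_count(7) = 2 * 63 + 1 = 127
hanoi_count(8) = 2 * 127 + 1 = 255
hanoi_count(9) = 2 * 255 + 1 = 511
hanoi_count(10) = 2 * 511 + 1 = 1023
hanoi_count(11) = 2 * 1023 + 1 = 2047
hanoi_count(12) = 2 * 2047 + 1 = 4095
= 4095


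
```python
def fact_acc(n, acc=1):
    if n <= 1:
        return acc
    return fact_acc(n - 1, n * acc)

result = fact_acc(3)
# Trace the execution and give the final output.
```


fact_acc(3, 1)
= fact_acc(2, 3 * 1) = fact_acc(2, 3)
= fact_acc(1, 2 * 3) = fact_acc(1, 6)
n <= 1, return acc = 6


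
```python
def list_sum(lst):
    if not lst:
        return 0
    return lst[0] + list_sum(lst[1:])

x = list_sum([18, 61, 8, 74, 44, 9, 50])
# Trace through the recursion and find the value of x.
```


list_sum([18, 61, 8, 74, 44, 9, 50])
= 18 + list_sum([61, 8, 74, 44, 9, 50])
= 18 + 61 + list_sum([8, 74, 44, 9, 50])
= 18 + 61 + 8 + list_sum([74, 44, 9, 50])
= 18 + 61 + 8 + 74 + list_sum([44, 9, 50])
= 18 + 61 + 8 + 74 + 44 + list_sum([9, 50])
= 18 + 61 + 8 + 74 + 44 + 9 + list_sum([50])
= 18 + 61 + 8 + 74 + 44 + 9 + 50 + list_sum([])
= 18 + 61 + 8 + 74 + 44 + 9 + 50 + 0
= 264


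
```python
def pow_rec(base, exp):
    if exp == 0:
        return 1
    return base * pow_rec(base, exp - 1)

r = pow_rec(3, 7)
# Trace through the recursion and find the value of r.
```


pow_rec(3, 7)
= 3 * pow_rec(3, 6)
= 3 * 3 * pow_rec(3, 5)
= 3 * 3 * 3 * pow_rec(3, 4)
= 3 * 3 * 3 * 3 * pow_rec(3, 3)
= 3 * 3 * 3 * 3 * 3 * pow_rec(3, 2)
= 3 * 3 * 3 * 3 * 3 * 3 * pow_rec(3, 1)
= 3 * 3 * 3 * 3 * 3 * 3 * 3 * pow_rec(3, 0)
= 3 * 3 * 3 * 3 * 3 * 3 * 3 * 1
= 2187


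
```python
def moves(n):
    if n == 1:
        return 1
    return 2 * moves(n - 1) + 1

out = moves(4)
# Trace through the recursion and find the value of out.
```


moves(4)
= 2 * moves(3) + 1
= 2 * (2 * moves(2) + 1) + 1
= 2 * (2 * (2 * moves(1) + 1) + 1) + 1
Now compute bottom-up:
moves(1) = 1
moves(2) = 2 * 1 + 1 = 3
moves(3) = 2 * 3 + 1 = 7
moves(4) = 2 * 7 + 1 = 15
= 15


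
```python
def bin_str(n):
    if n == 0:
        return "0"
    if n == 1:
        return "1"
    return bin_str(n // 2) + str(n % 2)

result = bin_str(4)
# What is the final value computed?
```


bin_str(4)
= bin_str(2) + "0"
= bin_str(1) + "0" + "0"
= "1" + "0" + "0"
= "100"


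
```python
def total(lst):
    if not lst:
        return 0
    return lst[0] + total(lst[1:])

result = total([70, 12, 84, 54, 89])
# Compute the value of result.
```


total([70, 12, 84, 54, 89])
= 70 + total([12, 84, 54, 89])
= 70 + 12 + total([84, 54, 89])
= 70 + 12 + 84 + total([54, 89])
= 70 + 12 + 84 + 54 + total([89])
= 70 + 12 + 84 + 54 + 89 + total([])
= 70 + 12 + 84 + 54 + 89 + 0
= 309


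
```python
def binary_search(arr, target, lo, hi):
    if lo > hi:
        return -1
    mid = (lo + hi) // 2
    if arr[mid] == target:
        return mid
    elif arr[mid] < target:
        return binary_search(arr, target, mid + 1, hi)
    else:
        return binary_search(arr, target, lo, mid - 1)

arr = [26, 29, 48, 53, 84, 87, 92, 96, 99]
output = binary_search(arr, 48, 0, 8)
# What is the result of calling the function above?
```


binary_search(arr, 48, 0, 8)
lo=0, hi=8, mid=4, arr[mid]=84
84 > 48, search left half
lo=0, hi=3, mid=1, arr[mid]=29
29 < 48, search right half
lo=2, hi=3, mid=2, arr[mid]=48
arr[2] == 48, found at index 2
= 2


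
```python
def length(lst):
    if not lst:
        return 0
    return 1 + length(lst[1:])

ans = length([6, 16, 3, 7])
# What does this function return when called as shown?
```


length([6, 16, 3, 7])
= 1 + length([16, 3, 7])
= 1 + 1 + length([3, 7])
= 1 + 1 + 1 + length([7])
= 1 + 1 + 1 + 1 + length([])
= 1 + 1 + 1 + 1 + 0
= 4


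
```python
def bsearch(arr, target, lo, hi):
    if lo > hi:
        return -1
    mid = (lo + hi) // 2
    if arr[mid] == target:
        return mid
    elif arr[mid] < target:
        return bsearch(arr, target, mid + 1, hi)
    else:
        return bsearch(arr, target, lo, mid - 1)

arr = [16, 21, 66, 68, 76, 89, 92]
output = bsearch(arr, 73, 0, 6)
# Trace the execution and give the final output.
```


bsearch(arr, 73, 0, 6)
lo=0, hi=6, mid=3, arr[mid]=68
68 < 73, search right half
lo=4, hi=6, mid=5, arr[mid]=89
89 > 73, search left half
lo=4, hi=4, mid=4, arr[mid]=76
76 > 73, search left half
lo > hi, target not found, return -1
= -1


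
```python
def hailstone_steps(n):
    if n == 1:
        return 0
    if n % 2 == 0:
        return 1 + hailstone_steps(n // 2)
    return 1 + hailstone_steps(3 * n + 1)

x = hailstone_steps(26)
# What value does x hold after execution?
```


hailstone_steps(26)
26 is even -> hailstone_steps(13)
13 is odd -> 3*13+1 = 40 -> hailstone_steps(40)
40 is even -> hailstone_steps(20)
20 is even -> hailstone_steps(10)
10 is even -> hailstone_steps(5)
5 is odd -> 3*5+1 = 16 -> hailstone_steps(16)
16 is even -> hailstone_steps(8)
8 is even -> hailstone_steps(4)
4 is even -> hailstone_steps(2)
2 is even -> hailstone_steps(1)
Reached 1 after 10 steps
= 10


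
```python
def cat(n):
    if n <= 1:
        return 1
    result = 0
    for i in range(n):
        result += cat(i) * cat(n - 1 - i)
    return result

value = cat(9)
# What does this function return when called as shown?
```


cat(9)
= sum of cat(i) * cat(9-1-i) for i in 0..8
First compute sub-values bottom-up:
  cat(0) = 1, cat(1) = 1
  cat(2) = 1*1 + 1*1 = 2
  cat(3) = 1*2 + 1*1 + 2*1 = 5
  cat(4) = 1*5 + 1*2 + 2*1 + 5*1 = 14
  cat(5) = 1*14 + 1*5 + 2*2 + 5*1 + 14*1 = 42
  cat(6) = 1*42 + 1*14 + 2*5 + 5*2 + 14*1 + 42*1 = 132
  cat(7) = 1*132 + 1*42 + 2*14 + 5*5 + 14*2 + 42*1 + 132*1 = 429
  cat(8) = 1*429 + 1*132 + 2*42 + 5*14 + 14*5 + 42*2 + 132*1 + 429*1 = 1430
Now cat(9):
  cat(0)*cat(8) = 1*1430 = 1430
  cat(1)*cat(7) = 1*429 = 429
  cat(2)*cat(6) = 2*132 = 264
  cat(3)*cat(5) = 5*42 = 210
  cat(4)*cat(4) = 14*14 = 196
  cat(5)*cat(3) = 42*5 = 210
  cat(6)*cat(2) = 132*2 = 264
  cat(7)*cat(1) = 429*1 = 429
  cat(8)*cat(0) = 1430*1 = 1430
= 1430 + 429 + 264 + 210 + 196 + 210 + 264 + 429 + 1430
= 4862


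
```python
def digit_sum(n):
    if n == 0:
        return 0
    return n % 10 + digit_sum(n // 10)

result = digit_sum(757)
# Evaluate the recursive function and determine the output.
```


digit_sum(757)
= 7 + digit_sum(75)
= 7 + 5 + digit_sum(7)
= 7 + 5 + 7 + digit_sum(0)
= 7 + 5 + 7 + 0
= 19


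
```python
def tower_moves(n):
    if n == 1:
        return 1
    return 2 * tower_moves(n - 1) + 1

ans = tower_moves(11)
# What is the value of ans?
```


tower_moves(11)
= 2 * tower_moves(10) + 1
= 2 * (2 * tower_moves(9) + 1) + 1
= 2 * (2 * (2 * tower_moves(8) + 1) + 1) + 1
= 2 * (2 * (2 * (2 * tower_moves(7) + 1) + 1) + 1) + 1
= 2 * (2 * (2 * (2 * (2 * tower_moves(6) + 1) + 1) + 1) + 1) + 1
= 2 * (2 * (2 * (2 * (2 * (2 * tower_moves(5) + 1) + 1) + 1) + 1) + 1) + 1
= 2 * (2 * (2 * (2 * (2 * (2 * (2 * tower_moves(4) + 1) + 1) + 1) + 1) + 1) + 1) + 1
= 2 * (2 * (2 * (2 * (2 * (2 * (2 * (2 * tower_moves(3) + 1) + 1) + 1) + 1) + 1) + 1) + 1) + 1
= 2 * (2 * (2 * (2 * (2 * (2 * (2 * (2 * (2 * tower_moves(2) + 1) + 1) + 1) + 1) + 1) + 1) + 1) + 1) + 1
= 2 * (2 * (2 * (2 * (2 * (2 * (2 * (2 * (2 * (2 * tower_moves(1) + 1) + 1) + 1) + 1) + 1) + 1) + 1) + 1) + 1) + 1
Now compute bottom-up:
tower_moves(1) = 1
tower_moves(2) = 2 * 1 + 1 = 3
tower_moves(3) = 2 * 3 + 1 = 7
tower_moves(4) = 2 * 7 + 1 = 15
tower_moves(5) = 2 * 15 + 1 = 31
tower_moves(6) = 2 * 31 + 1 = 63
tower_moves(7) = 2 * 63 + 1 = 127
tower_moves(8) = 2 * 127 + 1 = 255
tower_moves(9) = 2 * 255 + 1 = 511
tower_moves(10) = 2 * 511 + 1 = 1023
tower_moves(11) = 2 * 1023 + 1 = 2047
= 2047


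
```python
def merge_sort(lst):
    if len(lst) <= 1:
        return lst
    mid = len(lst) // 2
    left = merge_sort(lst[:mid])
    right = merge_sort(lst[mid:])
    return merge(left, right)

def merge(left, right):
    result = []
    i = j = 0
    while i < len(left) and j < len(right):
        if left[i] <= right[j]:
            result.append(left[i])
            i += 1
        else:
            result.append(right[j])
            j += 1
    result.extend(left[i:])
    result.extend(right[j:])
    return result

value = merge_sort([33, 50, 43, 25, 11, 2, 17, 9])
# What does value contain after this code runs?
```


merge_sort([33, 50, 43, 25, 11, 2, 17, 9])
Split into [33, 50, 43, 25] and [11, 2, 17, 9]
Left sorted: [25, 33, 43, 50]
Right sorted: [2, 9, 11, 17]
Merge [25, 33, 43, 50] and [2, 9, 11, 17]
= [2, 9, 11, 17, 25, 33, 43, 50]


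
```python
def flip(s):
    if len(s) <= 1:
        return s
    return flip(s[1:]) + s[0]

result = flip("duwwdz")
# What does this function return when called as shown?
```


flip("duwwdz")
= flip("uwwdz") + "d"
= flip("wwdz") + "u" + "d"
= flip("wdz") + "w" + "u" + "d"
= flip("dz") + "w" + "w" + "u" + "d"
= flip("z") + "d" + "w" + "w" + "u" + "d"
= "z" + "d" + "w" + "w" + "u" + "d"
= "zdwwud"


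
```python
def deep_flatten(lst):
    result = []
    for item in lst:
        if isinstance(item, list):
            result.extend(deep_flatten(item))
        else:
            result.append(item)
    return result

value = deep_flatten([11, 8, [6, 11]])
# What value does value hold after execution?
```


deep_flatten([11, 8, [6, 11]])
Processing each element:
  11 is not a list -> append 11
  8 is not a list -> append 8
  [6, 11] is a list -> deep_flatten recursively -> [6, 11]
= [11, 8, 6, 11]


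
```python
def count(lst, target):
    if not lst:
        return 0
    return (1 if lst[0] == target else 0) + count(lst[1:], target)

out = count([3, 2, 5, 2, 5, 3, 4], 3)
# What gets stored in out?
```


count([3, 2, 5, 2, 5, 3, 4], 3)
lst[0]=3 == 3: 1 + count([2, 5, 2, 5, 3, 4], 3)
lst[0]=2 != 3: 0 + count([5, 2, 5, 3, 4], 3)
lst[0]=5 != 3: 0 + count([2, 5, 3, 4], 3)
lst[0]=2 != 3: 0 + count([5, 3, 4], 3)
lst[0]=5 != 3: 0 + count([3, 4], 3)
lst[0]=3 == 3: 1 + count([4], 3)
lst[0]=4 != 3: 0 + count([], 3)
= 2


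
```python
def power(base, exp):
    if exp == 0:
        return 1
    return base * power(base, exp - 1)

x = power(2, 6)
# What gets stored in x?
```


power(2, 6)
= 2 * power(2, 5)
= 2 * 2 * power(2, 4)
= 2 * 2 * 2 * power(2, 3)
= 2 * 2 * 2 * 2 * power(2, 2)
= 2 * 2 * 2 * 2 * 2 * power(2, 1)
= 2 * 2 * 2 * 2 * 2 * 2 * power(2, 0)
= 2 * 2 * 2 * 2 * 2 * 2 * 1
= 64


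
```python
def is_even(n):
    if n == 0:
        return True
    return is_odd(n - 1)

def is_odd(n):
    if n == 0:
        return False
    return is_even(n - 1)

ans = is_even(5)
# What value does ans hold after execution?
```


is_even(5)
= is_odd(4)
= is_even(3)
= is_odd(2)
= is_even(1)
= is_odd(0)
n == 0: return False
= False


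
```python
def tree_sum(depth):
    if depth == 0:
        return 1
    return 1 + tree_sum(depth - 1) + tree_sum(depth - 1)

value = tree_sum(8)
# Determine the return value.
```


tree_sum(8)
= 1 + tree_sum(7) + tree_sum(7)
= 1 + 2 * tree_sum(7)
tree_sum(k) = 2^(k+1) - 1
tree_sum(0) = 1
tree_sum(1) = 3
tree_sum(2) = 7
tree_sum(3) = 15
tree_sum(4) = 31
tree_sum(8) = 2^9 - 1 = 511


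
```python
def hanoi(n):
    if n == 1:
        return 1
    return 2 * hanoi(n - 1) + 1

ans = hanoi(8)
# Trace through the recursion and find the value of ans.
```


hanoi(8)
= 2 * hanoi(7) + 1
= 2 * (2 * hanoi(6) + 1) + 1
= 2 * (2 * (2 * hanoi(5) + 1) + 1) + 1
= 2 * (2 * (2 * (2 * hanoi(4) + 1) + 1) + 1) + 1
= 2 * (2 * (2 * (2 * (2 * hanoi(3) + 1) + 1) + 1) + 1) + 1
= 2 * (2 * (2 * (2 * (2 * (2 * hanoi(2) + 1) + 1) + 1) + 1) + 1) + 1
= 2 * (2 * (2 * (2 * (2 * (2 * (2 * hanoi(1) + 1) + 1) + 1) + 1) + 1) + 1) + 1
Now compute bottom-up:
hanoi(1) = 1
hanoi(2) = 2 * 1 + 1 = 3
hanoi(3) = 2 * 3 + 1 = 7
hanoi(4) = 2 * 7 + 1 = 15
hanoi(5) = 2 * 15 + 1 = 31
hanoi(6) = 2 * 31 + 1 = 63
hanoi(7) = 2 * 63 + 1 = 127
hanoi(8) = 2 * 127 + 1 = 255
= 255


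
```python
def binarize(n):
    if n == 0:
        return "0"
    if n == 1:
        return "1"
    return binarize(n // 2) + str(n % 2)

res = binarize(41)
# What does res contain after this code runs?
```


binarize(41)
= binarize(20) + "1"
= binarize(10) + "0" + "1"
= binarize(5) + "0" + "0" + "1"
= binarize(2) + "1" + "0" + "0" + "1"
= binarize(1) + "0" + "1" + "0" + "0" + "1"
= "1" + "0" + "1" + "0" + "0" + "1"
= "101001"


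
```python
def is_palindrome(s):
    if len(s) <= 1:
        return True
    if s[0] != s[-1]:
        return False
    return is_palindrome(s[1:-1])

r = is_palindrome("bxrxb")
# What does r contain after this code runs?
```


is_palindrome("bxrxb")
"bxrxb": s[0]='b' == s[-1]='b' -> is_palindrome("xrx")
"xrx": s[0]='x' == s[-1]='x' -> is_palindrome("r")
"r": len <= 1 -> True
= True


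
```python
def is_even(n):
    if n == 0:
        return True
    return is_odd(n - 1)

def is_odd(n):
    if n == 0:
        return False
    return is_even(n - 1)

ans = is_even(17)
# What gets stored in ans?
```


is_even(17)
= is_odd(16)
= is_even(15)
= is_odd(14)
= is_even(13)
= is_odd(12)
= is_even(11)
= is_odd(10)
= is_even(9)
= is_odd(8)
= is_even(7)
= is_odd(6)
= is_even(5)
= is_odd(4)
= is_even(3)
= is_odd(2)
= is_even(1)
= is_odd(0)
n == 0: return False
= False


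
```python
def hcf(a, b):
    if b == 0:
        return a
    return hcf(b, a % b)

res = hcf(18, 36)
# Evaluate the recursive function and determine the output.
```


hcf(18, 36)
= hcf(36, 18 % 36) = hcf(36, 18)
= hcf(18, 36 % 18) = hcf(18, 0)
b == 0, return a = 18


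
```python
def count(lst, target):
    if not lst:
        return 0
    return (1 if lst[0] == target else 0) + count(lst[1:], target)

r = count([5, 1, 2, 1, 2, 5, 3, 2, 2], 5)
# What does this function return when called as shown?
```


count([5, 1, 2, 1, 2, 5, 3, 2, 2], 5)
lst[0]=5 == 5: 1 + count([1, 2, 1, 2, 5, 3, 2, 2], 5)
lst[0]=1 != 5: 0 + count([2, 1, 2, 5, 3, 2, 2], 5)
lst[0]=2 != 5: 0 + count([1, 2, 5, 3, 2, 2], 5)
lst[0]=1 != 5: 0 + count([2, 5, 3, 2, 2], 5)
lst[0]=2 != 5: 0 + count([5, 3, 2, 2], 5)
lst[0]=5 == 5: 1 + count([3, 2, 2], 5)
lst[0]=3 != 5: 0 + count([2, 2], 5)
lst[0]=2 != 5: 0 + count([2], 5)
lst[0]=2 != 5: 0 + count([], 5)
= 2


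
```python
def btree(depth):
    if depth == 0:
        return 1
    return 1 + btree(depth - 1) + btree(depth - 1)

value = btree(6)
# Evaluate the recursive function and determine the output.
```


btree(6)
= 1 + btree(5) + btree(5)
= 1 + 2 * btree(5)
btree(k) = 2^(k+1) - 1
btree(0) = 1
btree(1) = 3
btree(2) = 7
btree(3) = 15
btree(4) = 31
btree(6) = 2^7 - 1 = 127


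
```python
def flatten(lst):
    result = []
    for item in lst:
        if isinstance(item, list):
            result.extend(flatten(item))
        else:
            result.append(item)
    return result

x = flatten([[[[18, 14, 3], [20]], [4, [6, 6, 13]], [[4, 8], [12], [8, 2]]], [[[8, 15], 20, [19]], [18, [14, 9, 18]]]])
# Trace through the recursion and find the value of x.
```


flatten([[[[18, 14, 3], [20]], [4, [6, 6, 13]], [[4, 8], [12], [8, 2]]], [[[8, 15], 20, [19]], [18, [14, 9, 18]]]])
Processing each element:
  [[[18, 14, 3], [20]], [4, [6, 6, 13]], [[4, 8], [12], [8, 2]]] is a list -> flatten recursively -> [18, 14, 3, 20, 4, 6, 6, 13, 4, 8, 12, 8, 2]
  [[[8, 15], 20, [19]], [18, [14, 9, 18]]] is a list -> flatten recursively -> [8, 15, 20, 19, 18, 14, 9, 18]
= [18, 14, 3, 20, 4, 6, 6, 13, 4, 8, 12, 8, 2, 8, 15, 20, 19, 18, 14, 9, 18]


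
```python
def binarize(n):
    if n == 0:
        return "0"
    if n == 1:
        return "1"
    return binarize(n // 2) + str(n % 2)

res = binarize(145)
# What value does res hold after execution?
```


binarize(145)
= binarize(72) + "1"
= binarize(36) + "0" + "1"
= binarize(18) + "0" + "0" + "1"
= binarize(9) + "0" + "0" + "0" + "1"
= binarize(4) + "1" + "0" + "0" + "0" + "1"
= binarize(2) + "0" + "1" + "0" + "0" + "0" + "1"
= binarize(1) + "0" + "0" + "1" + "0" + "0" + "0" + "1"
= "1" + "0" + "0" + "1" + "0" + "0" + "0" + "1"
= "10010001"


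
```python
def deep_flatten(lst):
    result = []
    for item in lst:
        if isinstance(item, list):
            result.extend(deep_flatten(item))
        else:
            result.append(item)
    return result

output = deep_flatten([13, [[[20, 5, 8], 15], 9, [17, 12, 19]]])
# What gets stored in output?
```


deep_flatten([13, [[[20, 5, 8], 15], 9, [17, 12, 19]]])
Processing each element:
  13 is not a list -> append 13
  [[[20, 5, 8], 15], 9, [17, 12, 19]] is a list -> deep_flatten recursively -> [20, 5, 8, 15, 9, 17, 12, 19]
= [13, 20, 5, 8, 15, 9, 17, 12, 19]


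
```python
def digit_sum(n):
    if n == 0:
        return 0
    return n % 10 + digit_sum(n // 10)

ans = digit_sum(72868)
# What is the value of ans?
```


digit_sum(72868)
= 8 + digit_sum(7286)
= 8 + 6 + digit_sum(728)
= 8 + 6 + 8 + digit_sum(72)
= 8 + 6 + 8 + 2 + digit_sum(7)
= 8 + 6 + 8 + 2 + 7 + digit_sum(0)
= 8 + 6 + 8 + 2 + 7 + 0
= 31


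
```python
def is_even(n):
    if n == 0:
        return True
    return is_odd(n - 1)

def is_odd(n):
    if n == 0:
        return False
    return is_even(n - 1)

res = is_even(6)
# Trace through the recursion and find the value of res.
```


is_even(6)
= is_odd(5)
= is_even(4)
= is_odd(3)
= is_even(2)
= is_odd(1)
= is_even(0)
n == 0: return True
= True


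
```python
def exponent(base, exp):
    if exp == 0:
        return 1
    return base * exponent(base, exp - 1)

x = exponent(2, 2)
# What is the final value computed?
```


exponent(2, 2)
= 2 * exponent(2, 1)
= 2 * 2 * exponent(2, 0)
= 2 * 2 * 1
= 4


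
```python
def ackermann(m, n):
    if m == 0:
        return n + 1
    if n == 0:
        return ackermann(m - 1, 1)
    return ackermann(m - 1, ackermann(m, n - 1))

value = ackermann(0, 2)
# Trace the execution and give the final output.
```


ackermann(0, 2)
m == 0: return 2 + 1 = 3
= 3


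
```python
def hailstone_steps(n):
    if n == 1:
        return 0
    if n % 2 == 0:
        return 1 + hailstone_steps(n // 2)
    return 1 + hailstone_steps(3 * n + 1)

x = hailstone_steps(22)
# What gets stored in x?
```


hailstone_steps(22)
22 is even -> hailstone_steps(11)
11 is odd -> 3*11+1 = 34 -> hailstone_steps(34)
34 is even -> hailstone_steps(17)
17 is odd -> 3*17+1 = 52 -> hailstone_steps(52)
52 is even -> hailstone_steps(26)
26 is even -> hailstone_steps(13)
13 is odd -> 3*13+1 = 40 -> hailstone_steps(40)
40 is even -> hailstone_steps(20)
20 is even -> hailstone_steps(10)
10 is even -> hailstone_steps(5)
5 is odd -> 3*5+1 = 16 -> hailstone_steps(16)
16 is even -> hailstone_steps(8)
8 is even -> hailstone_steps(4)
4 is even -> hailstone_steps(2)
2 is even -> hailstone_steps(1)
Reached 1 after 15 steps
= 15


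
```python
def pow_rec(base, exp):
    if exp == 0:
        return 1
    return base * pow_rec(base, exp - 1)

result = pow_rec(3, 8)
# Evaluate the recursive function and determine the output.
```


pow_rec(3, 8)
= 3 * pow_rec(3, 7)
= 3 * 3 * pow_rec(3, 6)
= 3 * 3 * 3 * pow_rec(3, 5)
= 3 * 3 * 3 * 3 * pow_rec(3, 4)
= 3 * 3 * 3 * 3 * 3 * pow_rec(3, 3)
= 3 * 3 * 3 * 3 * 3 * 3 * pow_rec(3, 2)
= 3 * 3 * 3 * 3 * 3 * 3 * 3 * pow_rec(3, 1)
= 3 * 3 * 3 * 3 * 3 * 3 * 3 * 3 * pow_rec(3, 0)
= 3 * 3 * 3 * 3 * 3 * 3 * 3 * 3 * 1
= 6561


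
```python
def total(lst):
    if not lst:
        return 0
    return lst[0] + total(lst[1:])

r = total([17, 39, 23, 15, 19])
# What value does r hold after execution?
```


total([17, 39, 23, 15, 19])
= 17 + total([39, 23, 15, 19])
= 17 + 39 + total([23, 15, 19])
= 17 + 39 + 23 + total([15, 19])
= 17 + 39 + 23 + 15 + total([19])
= 17 + 39 + 23 + 15 + 19 + total([])
= 17 + 39 + 23 + 15 + 19 + 0
= 113


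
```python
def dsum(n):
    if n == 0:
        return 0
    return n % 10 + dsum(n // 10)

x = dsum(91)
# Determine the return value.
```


dsum(91)
= 1 + dsum(9)
= 1 + 9 + dsum(0)
= 1 + 9 + 0
= 10


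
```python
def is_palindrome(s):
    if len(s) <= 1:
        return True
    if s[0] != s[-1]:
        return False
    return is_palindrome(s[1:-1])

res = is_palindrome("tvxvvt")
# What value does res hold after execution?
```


is_palindrome("tvxvvt")
"tvxvvt": s[0]='t' == s[-1]='t' -> is_palindrome("vxvv")
"vxvv": s[0]='v' == s[-1]='v' -> is_palindrome("xv")
"xv": s[0]='x' != s[-1]='v' -> False
= False


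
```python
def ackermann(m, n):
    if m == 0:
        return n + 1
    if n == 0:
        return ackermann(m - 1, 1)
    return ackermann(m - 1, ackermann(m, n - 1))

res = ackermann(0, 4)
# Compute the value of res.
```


ackermann(0, 4)
m == 0: return 4 + 1 = 5
= 5


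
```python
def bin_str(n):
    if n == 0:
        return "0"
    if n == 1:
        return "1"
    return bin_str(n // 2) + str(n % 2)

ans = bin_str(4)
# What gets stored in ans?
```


bin_str(4)
= bin_str(2) + "0"
= bin_str(1) + "0" + "0"
= "1" + "0" + "0"
= "100"


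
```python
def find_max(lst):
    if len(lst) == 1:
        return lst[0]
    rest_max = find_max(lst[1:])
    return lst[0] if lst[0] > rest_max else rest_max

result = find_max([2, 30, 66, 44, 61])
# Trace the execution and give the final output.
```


find_max([2, 30, 66, 44, 61])
= compare 2 with find_max([30, 66, 44, 61])
= compare 30 with find_max([66, 44, 61])
= compare 66 with find_max([44, 61])
= compare 44 with find_max([61])
Base: find_max([61]) = 61
compare 44 with 61: max = 61
compare 66 with 61: max = 66
compare 30 with 66: max = 66
compare 2 with 66: max = 66
= 66


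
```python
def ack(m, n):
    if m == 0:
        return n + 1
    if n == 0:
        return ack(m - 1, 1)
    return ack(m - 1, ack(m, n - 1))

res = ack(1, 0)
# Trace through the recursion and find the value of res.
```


ack(1, 0)
n == 0: return ack(0, 1)
= ack(0, 1) = 2
= 2


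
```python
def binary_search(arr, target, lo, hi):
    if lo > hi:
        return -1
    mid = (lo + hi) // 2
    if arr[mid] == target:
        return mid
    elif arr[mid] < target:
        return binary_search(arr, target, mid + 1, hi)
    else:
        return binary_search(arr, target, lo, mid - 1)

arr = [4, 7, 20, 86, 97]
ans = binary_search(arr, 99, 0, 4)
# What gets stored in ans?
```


binary_search(arr, 99, 0, 4)
lo=0, hi=4, mid=2, arr[mid]=20
20 < 99, search right half
lo=3, hi=4, mid=3, arr[mid]=86
86 < 99, search right half
lo=4, hi=4, mid=4, arr[mid]=97
97 < 99, search right half
lo > hi, target not found, return -1
= -1


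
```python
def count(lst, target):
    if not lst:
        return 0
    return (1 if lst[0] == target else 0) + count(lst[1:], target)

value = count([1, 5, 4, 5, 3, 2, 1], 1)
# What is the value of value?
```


count([1, 5, 4, 5, 3, 2, 1], 1)
lst[0]=1 == 1: 1 + count([5, 4, 5, 3, 2, 1], 1)
lst[0]=5 != 1: 0 + count([4, 5, 3, 2, 1], 1)
lst[0]=4 != 1: 0 + count([5, 3, 2, 1], 1)
lst[0]=5 != 1: 0 + count([3, 2, 1], 1)
lst[0]=3 != 1: 0 + count([2, 1], 1)
lst[0]=2 != 1: 0 + count([1], 1)
lst[0]=1 == 1: 1 + count([], 1)
= 2


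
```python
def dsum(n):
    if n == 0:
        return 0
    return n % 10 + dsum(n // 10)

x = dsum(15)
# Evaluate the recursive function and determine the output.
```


dsum(15)
= 5 + dsum(1)
= 5 + 1 + dsum(0)
= 5 + 1 + 0
= 6


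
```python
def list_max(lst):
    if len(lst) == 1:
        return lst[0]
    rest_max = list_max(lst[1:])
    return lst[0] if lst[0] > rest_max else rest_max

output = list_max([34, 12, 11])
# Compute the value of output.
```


list_max([34, 12, 11])
= compare 34 with list_max([12, 11])
= compare 12 with list_max([11])
Base: list_max([11]) = 11
compare 12 with 11: max = 12
compare 34 with 12: max = 34
= 34


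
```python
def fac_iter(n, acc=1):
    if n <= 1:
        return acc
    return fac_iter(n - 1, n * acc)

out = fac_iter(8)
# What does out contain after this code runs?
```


fac_iter(8, 1)
= fac_iter(7, 8 * 1) = fac_iter(7, 8)
= fac_iter(6, 7 * 8) = fac_iter(6, 56)
= fac_iter(5, 6 * 56) = fac_iter(5, 336)
= fac_iter(4, 5 * 336) = fac_iter(4, 1680)
= fac_iter(3, 4 * 1680) = fac_iter(3, 6720)
= fac_iter(2, 3 * 6720) = fac_iter(2, 20160)
= fac_iter(1, 2 * 20160) = fac_iter(1, 40320)
n <= 1, return acc = 40320


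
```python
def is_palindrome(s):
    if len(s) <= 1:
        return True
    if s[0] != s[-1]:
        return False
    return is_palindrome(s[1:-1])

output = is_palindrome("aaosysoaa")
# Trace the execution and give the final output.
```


is_palindrome("aaosysoaa")
"aaosysoaa": s[0]='a' == s[-1]='a' -> is_palindrome("aosysoa")
"aosysoa": s[0]='a' == s[-1]='a' -> is_palindrome("osyso")
"osyso": s[0]='o' == s[-1]='o' -> is_palindrome("sys")
"sys": s[0]='s' == s[-1]='s' -> is_palindrome("y")
"y": len <= 1 -> True
= True


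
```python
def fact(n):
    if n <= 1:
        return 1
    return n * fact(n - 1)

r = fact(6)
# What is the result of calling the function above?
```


fact(6)
= 6 * fact(5)
= 6 * 5 * fact(4)
= 6 * 5 * 4 * fact(3)
= 6 * 5 * 4 * 3 * fact(2)
= 6 * 5 * 4 * 3 * 2 * fact(1)
= 6 * 5 * 4 * 3 * 2 * 1
= 720


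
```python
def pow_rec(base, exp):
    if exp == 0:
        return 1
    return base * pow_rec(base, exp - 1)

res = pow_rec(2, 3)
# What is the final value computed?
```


pow_rec(2, 3)
= 2 * pow_rec(2, 2)
= 2 * 2 * pow_rec(2, 1)
= 2 * 2 * 2 * pow_rec(2, 0)
= 2 * 2 * 2 * 1
= 8


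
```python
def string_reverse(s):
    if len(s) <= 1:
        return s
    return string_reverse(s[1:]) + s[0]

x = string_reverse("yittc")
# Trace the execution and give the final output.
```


string_reverse("yittc")
= string_reverse("ittc") + "y"
= string_reverse("ttc") + "i" + "y"
= string_reverse("tc") + "t" + "i" + "y"
= string_reverse("c") + "t" + "t" + "i" + "y"
= "c" + "t" + "t" + "i" + "y"
= "cttiy"
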